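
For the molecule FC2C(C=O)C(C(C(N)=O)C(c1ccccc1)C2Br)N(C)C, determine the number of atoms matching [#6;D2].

6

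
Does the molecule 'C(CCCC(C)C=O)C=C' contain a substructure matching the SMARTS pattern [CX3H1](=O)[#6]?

Yes

The pattern [CX3H1](=O)[#6] describes an sp2 carbon with one H, double-bonded to O and single-bonded to carbon — an aldehyde.
The molecule carries an aldehyde (-CHO), whose atoms satisfy every constraint of the query, so the pattern matches.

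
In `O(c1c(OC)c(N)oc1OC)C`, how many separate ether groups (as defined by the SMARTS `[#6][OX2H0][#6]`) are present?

3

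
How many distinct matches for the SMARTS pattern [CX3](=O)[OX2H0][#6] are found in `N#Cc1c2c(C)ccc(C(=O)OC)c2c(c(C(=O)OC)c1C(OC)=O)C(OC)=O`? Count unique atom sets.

[CX3](=O)[OX2H0][#6] is the SMARTS for an ester: a carbonyl carbon bonded to an oxygen that is itself bonded to carbon (no H on that O).
The molecule carries 4 separate instances of a methyl-ester group (-C(=O)OCH3) meeting every constraint; each maps to a distinct set of atoms, giving 4 matches.

4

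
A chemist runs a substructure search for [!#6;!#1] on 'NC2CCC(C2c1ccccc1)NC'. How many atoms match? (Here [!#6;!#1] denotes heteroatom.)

2

The query [!#6;!#1] means: not carbon and not hydrogen — any heteroatom.
Check the 14 heavy atoms by environment: 6× C → no; 2× N → match; 6× c (aromatic) → no.
That gives 2 matching atoms.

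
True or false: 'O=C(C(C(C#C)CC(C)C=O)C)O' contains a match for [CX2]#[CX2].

True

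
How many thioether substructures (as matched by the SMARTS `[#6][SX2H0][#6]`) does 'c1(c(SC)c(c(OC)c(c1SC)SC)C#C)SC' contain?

4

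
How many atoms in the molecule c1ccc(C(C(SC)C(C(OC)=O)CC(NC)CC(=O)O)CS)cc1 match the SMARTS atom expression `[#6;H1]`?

9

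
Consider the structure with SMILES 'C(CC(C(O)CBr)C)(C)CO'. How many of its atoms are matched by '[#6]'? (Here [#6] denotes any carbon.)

The query [#6] means: #6 matches any atom with atomic number 6 (carbon, aromatic or aliphatic).
Check the 11 heavy atoms by environment: 8× C → match; 1× Br → no; 2× O → no.
That gives 8 matching atoms.

8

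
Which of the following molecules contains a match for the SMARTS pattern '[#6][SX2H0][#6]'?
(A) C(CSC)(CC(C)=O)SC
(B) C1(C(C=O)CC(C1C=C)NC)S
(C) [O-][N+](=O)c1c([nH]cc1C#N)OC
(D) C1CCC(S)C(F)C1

A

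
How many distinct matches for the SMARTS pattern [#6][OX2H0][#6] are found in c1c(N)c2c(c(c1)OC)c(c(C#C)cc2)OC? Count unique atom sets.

2

[#6][OX2H0][#6] is the SMARTS for an ether: an aliphatic oxygen bridging two carbons with no H on the oxygen.
The molecule carries 2 separate instances of a methoxy ether (-OCH3) meeting every constraint; each maps to a distinct set of atoms, giving 2 matches.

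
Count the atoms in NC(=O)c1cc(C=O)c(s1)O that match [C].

2

The query [C] means: uppercase C matches aliphatic (non-aromatic) carbon only.
Check the 11 heavy atoms by environment: 1× s (aromatic) → no; 4× c (aromatic) → no; 3× O → no; 2× C → match; 1× N → no.
That gives 2 matching atoms.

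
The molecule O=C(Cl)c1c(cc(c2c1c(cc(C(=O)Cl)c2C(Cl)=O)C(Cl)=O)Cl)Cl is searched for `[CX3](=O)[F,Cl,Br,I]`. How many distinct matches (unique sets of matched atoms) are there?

4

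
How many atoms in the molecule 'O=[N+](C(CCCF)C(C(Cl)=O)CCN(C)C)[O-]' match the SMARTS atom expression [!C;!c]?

7

Check the 17 heavy atoms by environment: 10× C → no; 1× F → match; 1× N → match; 2× O → match; 1× Cl → match; 1× N (charge +1) → match; 1× O (charge -1) → match.
Summing the matching environments: 1 + 1 + 2 + 1 + 1 + 1 = 7 matching atoms.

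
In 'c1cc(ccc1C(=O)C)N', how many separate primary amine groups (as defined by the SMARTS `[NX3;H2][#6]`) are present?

[NX3;H2][#6] is the SMARTS for a primary amine: a trivalent nitrogen with two H attached to carbon.
Exactly one fragment in the molecule meets all constraints, giving 1 match.

1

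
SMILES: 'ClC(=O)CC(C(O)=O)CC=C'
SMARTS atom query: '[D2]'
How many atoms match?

The query [D2] means: atom with exactly two heavy-atom neighbours.
Check the 11 heavy atoms by environment: 3× C (D2) → match; 3× C (D3) → no; 3× O (D1) → no; 1× C (D1) → no; 1× Cl (D1) → no.
That gives 3 matching atoms.

3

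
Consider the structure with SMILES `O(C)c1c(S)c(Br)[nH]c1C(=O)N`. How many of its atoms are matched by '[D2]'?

2

The query [D2] means: atom with exactly two heavy-atom neighbours.
Check the 12 heavy atoms by environment: 1× n (aromatic, D2) → match; 4× c (aromatic, D3) → no; 1× S (D1) → no; 1× C (D3) → no; 1× O (D1) → no; 1× N (D1) → no; 1× Br (D1) → no; 1× O (D2) → match; 1× C (D1) → no.
Summing the matching environments: 1 + 1 = 2 matching atoms.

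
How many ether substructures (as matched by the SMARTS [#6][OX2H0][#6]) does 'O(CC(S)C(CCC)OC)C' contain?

[#6][OX2H0][#6] is the SMARTS for an ether: an aliphatic oxygen bridging two carbons with no H on the oxygen.
The molecule carries 2 separate instances of a methoxy ether (-OCH3) meeting every constraint; each maps to a distinct set of atoms, giving 2 matches.

2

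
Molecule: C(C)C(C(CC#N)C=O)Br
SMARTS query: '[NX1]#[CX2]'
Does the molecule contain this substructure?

The pattern [NX1]#[CX2] describes a nitrogen triple-bonded to a two-connected carbon — a nitrile.
The molecule carries a nitrile (-C#N), whose atoms satisfy every constraint of the query, so the pattern matches.

Yes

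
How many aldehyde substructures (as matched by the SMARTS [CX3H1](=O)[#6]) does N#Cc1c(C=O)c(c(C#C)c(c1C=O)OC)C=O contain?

3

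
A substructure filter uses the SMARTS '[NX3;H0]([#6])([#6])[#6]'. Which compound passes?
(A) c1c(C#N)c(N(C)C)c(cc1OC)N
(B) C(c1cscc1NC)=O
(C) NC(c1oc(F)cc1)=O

[NX3;H0]([#6])([#6])[#6] describes a trivalent nitrogen with no H, bonded to three carbons (a tertiary amine).
(A) contains a dimethylamino group (-N(CH3)2), which satisfies every atom and bond constraint.
(B) has an N-methylamino group (-NHCH3) but the nitrogen still has one H (H1), not H0.
(C) has a primary amide (-C(=O)NH2) but the amide nitrogen has H2 and only one carbon neighbour.
So the answer is (A).

A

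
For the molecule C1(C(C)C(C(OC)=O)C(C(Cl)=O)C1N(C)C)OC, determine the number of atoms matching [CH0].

2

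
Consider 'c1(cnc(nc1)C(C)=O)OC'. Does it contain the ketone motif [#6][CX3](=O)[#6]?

The pattern [#6][CX3](=O)[#6] describes a carbonyl carbon (no H) flanked by two carbons — a ketone.
The molecule carries an acetyl/ketone group (-C(=O)CH3), whose atoms satisfy every constraint of the query, so the pattern matches.

Yes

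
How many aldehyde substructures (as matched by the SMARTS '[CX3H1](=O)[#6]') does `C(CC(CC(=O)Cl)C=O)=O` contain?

[CX3H1](=O)[#6] is the SMARTS for an aldehyde: an sp2 carbon with one H, double-bonded to O and single-bonded to carbon.
The molecule carries 2 separate instances of an aldehyde (-CHO) meeting every constraint; each maps to a distinct set of atoms, giving 2 matches.

2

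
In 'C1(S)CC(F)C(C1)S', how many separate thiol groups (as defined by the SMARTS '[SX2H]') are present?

2

[SX2H] is the SMARTS for a thiol: an aliphatic sulfur with two connections, one being H.
The molecule carries 2 separate instances of a thiol (-SH) meeting every constraint; each maps to a distinct set of atoms, giving 2 matches.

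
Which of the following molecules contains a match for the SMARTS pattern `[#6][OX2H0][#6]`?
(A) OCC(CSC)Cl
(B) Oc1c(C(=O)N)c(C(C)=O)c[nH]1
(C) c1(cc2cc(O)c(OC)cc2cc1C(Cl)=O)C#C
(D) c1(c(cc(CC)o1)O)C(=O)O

[#6][OX2H0][#6] describes an aliphatic oxygen bridging two carbons with no H on the oxygen (an ether).
(A) has a hydroxyl group (-OH) but the oxygen has H1, not H0 bridging two carbons.
(B) has a hydroxyl group (-OH) but the oxygen has H1, not H0 bridging two carbons.
(C) contains a methoxy ether (-OCH3), which satisfies every atom and bond constraint.
(D) has a carboxylic acid group (-C(=O)OH) but the -OH oxygen has H1; the =O is OX1, not OX2.
So the answer is (C).

C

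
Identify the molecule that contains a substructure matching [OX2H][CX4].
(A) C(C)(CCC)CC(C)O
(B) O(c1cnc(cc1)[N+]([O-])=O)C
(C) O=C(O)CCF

A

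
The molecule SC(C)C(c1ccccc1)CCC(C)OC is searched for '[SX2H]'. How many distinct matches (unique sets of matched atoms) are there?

1

[SX2H] is the SMARTS for a thiol: an aliphatic sulfur with two connections, one being H.
Exactly one fragment in the molecule meets all constraints, giving 1 match.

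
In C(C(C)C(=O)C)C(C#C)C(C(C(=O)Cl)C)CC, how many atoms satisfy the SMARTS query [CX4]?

10

The query [CX4] means: C with X4: aliphatic carbon with exactly 4 total connections (bonds + H).
Check the 17 heavy atoms by environment: 10× C (X4) → match; 2× C (X3) → no; 2× O (X1) → no; 1× Cl (X1) → no; 2× C (X2) → no.
That gives 10 matching atoms.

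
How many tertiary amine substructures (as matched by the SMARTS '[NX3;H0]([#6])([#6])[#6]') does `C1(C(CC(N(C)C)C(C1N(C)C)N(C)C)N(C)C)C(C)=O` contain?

[NX3;H0]([#6])([#6])[#6] is the SMARTS for a tertiary amine: a trivalent nitrogen with no H, bonded to three carbons.
The molecule carries 4 separate instances of a dimethylamino group (-N(CH3)2) meeting every constraint; each maps to a distinct set of atoms, giving 4 matches.

4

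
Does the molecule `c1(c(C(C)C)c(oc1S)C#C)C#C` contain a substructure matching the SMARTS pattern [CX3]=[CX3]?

The pattern [CX3]=[CX3] describes a non-aromatic C=C double bond between two sp2 carbons — an alkene.
The closest candidate here is an ethynyl group (-C#CH), but the C-C bond is a triple bond, not a double bond. No other fragment satisfies the full query, so there is no match.

No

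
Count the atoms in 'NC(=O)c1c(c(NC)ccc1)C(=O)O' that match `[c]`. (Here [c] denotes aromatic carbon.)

The query [c] means: lowercase c matches aromatic carbon only.
Check the 14 heavy atoms by environment: 6× c (aromatic) → match; 3× C → no; 3× O → no; 2× N → no.
That gives 6 matching atoms.

6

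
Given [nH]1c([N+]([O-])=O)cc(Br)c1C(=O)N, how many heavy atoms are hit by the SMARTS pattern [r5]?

Check the 12 heavy atoms by environment: 1× n (aromatic, in 5-ring) → match; 4× c (aromatic, in 5-ring) → match; 1× N (charge +1, acyclic) → no; 1× O (charge -1, acyclic) → no; 2× O (acyclic) → no; 1× C (acyclic) → no; 1× N (acyclic) → no; 1× Br (acyclic) → no.
Summing the matching environments: 1 + 4 = 5 matching atoms.

5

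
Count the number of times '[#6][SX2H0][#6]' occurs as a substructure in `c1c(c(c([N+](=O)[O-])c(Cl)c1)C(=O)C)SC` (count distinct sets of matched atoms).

[#6][SX2H0][#6] is the SMARTS for a thioether: an aliphatic sulfur bridging two carbons with no H on the sulfur.
Exactly one fragment in the molecule meets all constraints, giving 1 match.

1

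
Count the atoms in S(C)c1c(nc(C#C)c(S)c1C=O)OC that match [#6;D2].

2

Check the 15 heavy atoms by environment: 1× n (aromatic, D2) → no; 5× c (aromatic, D3) → no; 2× C (D2) → match; 1× O (D1) → no; 1× O (D2) → no; 3× C (D1) → no; 1× S (D1) → no; 1× S (D2) → no.
That gives 2 matching atoms.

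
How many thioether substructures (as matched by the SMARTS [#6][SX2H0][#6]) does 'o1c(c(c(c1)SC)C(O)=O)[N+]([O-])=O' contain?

1

[#6][SX2H0][#6] is the SMARTS for a thioether: an aliphatic sulfur bridging two carbons with no H on the sulfur.
Exactly one fragment in the molecule meets all constraints, giving 1 match.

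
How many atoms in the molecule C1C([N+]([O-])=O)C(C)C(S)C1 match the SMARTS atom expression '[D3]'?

4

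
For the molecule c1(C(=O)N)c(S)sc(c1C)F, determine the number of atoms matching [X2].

2

The query [X2] means: any atom with exactly two total connections (bonds + H).
Check the 11 heavy atoms by environment: 1× s (aromatic, X2) → match; 4× c (aromatic, X3) → no; 1× F (X1) → no; 1× C (X3) → no; 1× O (X1) → no; 1× N (X3) → no; 1× C (X4) → no; 1× S (X2) → match.
Summing the matching environments: 1 + 1 = 2 matching atoms.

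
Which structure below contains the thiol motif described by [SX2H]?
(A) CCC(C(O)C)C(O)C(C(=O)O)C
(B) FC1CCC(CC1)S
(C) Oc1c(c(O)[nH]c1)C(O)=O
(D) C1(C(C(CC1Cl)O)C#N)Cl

B

[SX2H] describes an aliphatic sulfur with two connections, one being H (a thiol).
(A) has a hydroxyl group (-OH) but it is an -OH, not an -SH.
(B) contains a thiol (-SH), which satisfies every atom and bond constraint.
(C) has a hydroxyl group (-OH) but it is an -OH, not an -SH.
(D) has a hydroxyl group (-OH) but it is an -OH, not an -SH.
So the answer is (B).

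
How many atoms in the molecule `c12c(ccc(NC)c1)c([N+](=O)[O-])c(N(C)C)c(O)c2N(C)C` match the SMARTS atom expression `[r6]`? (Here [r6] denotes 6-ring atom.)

10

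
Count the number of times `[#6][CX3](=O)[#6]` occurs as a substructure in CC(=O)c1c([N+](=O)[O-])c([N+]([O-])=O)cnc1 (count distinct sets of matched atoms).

[#6][CX3](=O)[#6] is the SMARTS for a ketone: a carbonyl carbon (no H) flanked by two carbons.
Exactly one fragment in the molecule meets all constraints, giving 1 match.

1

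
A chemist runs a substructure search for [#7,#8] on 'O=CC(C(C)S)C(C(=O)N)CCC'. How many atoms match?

The query [#7,#8] means: nitrogen or oxygen (comma = OR).
Check the 13 heavy atoms by environment: 9× C → no; 2× O → match; 1× S → no; 1× N → match.
Summing the matching environments: 2 + 1 = 3 matching atoms.

3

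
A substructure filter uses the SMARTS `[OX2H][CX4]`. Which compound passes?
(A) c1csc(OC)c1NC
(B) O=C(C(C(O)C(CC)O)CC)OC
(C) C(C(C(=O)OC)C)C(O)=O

[OX2H][CX4] describes a hydroxyl oxygen bound to an sp3 (X4) carbon (an aliphatic alcohol).
(A) has a methoxy ether (-OCH3) but the oxygen has H0 (ether), not H1.
(B) contains a hydroxyl group (-OH), which satisfies every atom and bond constraint.
(C) has a carboxylic acid group (-C(=O)OH) but the -OH is on a CX3 carbonyl carbon, not a CX4 carbon.
So the answer is (B).

B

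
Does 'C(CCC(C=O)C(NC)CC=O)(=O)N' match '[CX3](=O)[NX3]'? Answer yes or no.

Yes

The pattern [CX3](=O)[NX3] describes a carbonyl carbon bonded to a trivalent nitrogen — an amide.
The molecule carries a primary amide (-C(=O)NH2), whose atoms satisfy every constraint of the query, so the pattern matches.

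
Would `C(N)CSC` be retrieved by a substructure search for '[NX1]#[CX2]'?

No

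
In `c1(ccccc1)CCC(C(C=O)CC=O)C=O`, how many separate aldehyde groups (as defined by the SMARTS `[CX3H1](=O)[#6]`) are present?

[CX3H1](=O)[#6] is the SMARTS for an aldehyde: an sp2 carbon with one H, double-bonded to O and single-bonded to carbon.
The molecule carries 3 separate instances of an aldehyde (-CHO) meeting every constraint; each maps to a distinct set of atoms, giving 3 matches.

3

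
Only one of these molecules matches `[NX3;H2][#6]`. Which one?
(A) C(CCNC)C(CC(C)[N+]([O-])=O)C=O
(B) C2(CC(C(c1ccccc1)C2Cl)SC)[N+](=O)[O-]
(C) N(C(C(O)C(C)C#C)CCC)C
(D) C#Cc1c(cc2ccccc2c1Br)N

[NX3;H2][#6] describes a trivalent nitrogen with two H attached to carbon (a primary amine).
(A) has an N-methylamino group (-NHCH3) but the nitrogen bears two carbons and only one H (H1), not H2.
(B) has a nitro group (-[N+](=O)[O-]) but the nitrogen is [N+] with no H, not NX3H2.
(C) has an N-methylamino group (-NHCH3) but the nitrogen bears two carbons and only one H (H1), not H2.
(D) contains a primary amino group (-NH2), which satisfies every atom and bond constraint.
So the answer is (D).

D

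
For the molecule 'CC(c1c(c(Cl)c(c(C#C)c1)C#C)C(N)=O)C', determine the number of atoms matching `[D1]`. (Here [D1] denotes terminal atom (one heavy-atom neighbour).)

7

The query [D1] means: atom with exactly one heavy-atom neighbour (degree 1).
Check the 17 heavy atoms by environment: 5× c (aromatic, D3) → no; 1× c (aromatic, D2) → no; 2× C (D2) → no; 4× C (D1) → match; 2× C (D3) → no; 1× O (D1) → match; 1× N (D1) → match; 1× Cl (D1) → match.
Summing the matching environments: 4 + 1 + 1 + 1 = 7 matching atoms.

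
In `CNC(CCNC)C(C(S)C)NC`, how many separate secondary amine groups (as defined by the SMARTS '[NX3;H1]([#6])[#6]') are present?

[NX3;H1]([#6])[#6] is the SMARTS for a secondary amine: a trivalent nitrogen with one H, bonded to two carbons.
The molecule carries 3 separate instances of an N-methylamino group (-NHCH3) meeting every constraint; each maps to a distinct set of atoms, giving 3 matches.

3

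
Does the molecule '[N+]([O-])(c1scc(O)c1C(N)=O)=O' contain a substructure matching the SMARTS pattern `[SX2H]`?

No

The pattern [SX2H] describes an aliphatic sulfur with two connections, one being H — a thiol.
The closest candidate here is a hydroxyl group (-OH), but it is an -OH, not an -SH. No other fragment satisfies the full query, so there is no match.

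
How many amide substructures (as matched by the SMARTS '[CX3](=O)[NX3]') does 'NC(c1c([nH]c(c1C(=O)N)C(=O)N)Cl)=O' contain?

3

[CX3](=O)[NX3] is the SMARTS for an amide: a carbonyl carbon bonded to a trivalent nitrogen.
The molecule carries 3 separate instances of a primary amide (-C(=O)NH2) meeting every constraint; each maps to a distinct set of atoms, giving 3 matches.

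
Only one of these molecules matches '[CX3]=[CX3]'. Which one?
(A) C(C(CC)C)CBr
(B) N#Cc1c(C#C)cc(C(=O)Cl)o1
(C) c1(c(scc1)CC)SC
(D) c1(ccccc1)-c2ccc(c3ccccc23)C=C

D

[CX3]=[CX3] describes a non-aromatic C=C double bond between two sp2 carbons (an alkene).
(A) has an ethyl group (-CH2CH3) but its C-C bond is a single bond between CX4 carbons, not CX3=CX3.
(B) has an ethynyl group (-C#CH) but the C-C bond is a triple bond, not a double bond.
(C) has an ethyl group (-CH2CH3) but its C-C bond is a single bond between CX4 carbons, not CX3=CX3.
(D) contains a vinyl group (-CH=CH2), which satisfies every atom and bond constraint.
So the answer is (D).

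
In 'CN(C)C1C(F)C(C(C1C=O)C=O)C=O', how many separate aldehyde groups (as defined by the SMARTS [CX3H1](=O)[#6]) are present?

[CX3H1](=O)[#6] is the SMARTS for an aldehyde: an sp2 carbon with one H, double-bonded to O and single-bonded to carbon.
The molecule carries 3 separate instances of an aldehyde (-CHO) meeting every constraint; each maps to a distinct set of atoms, giving 3 matches.

3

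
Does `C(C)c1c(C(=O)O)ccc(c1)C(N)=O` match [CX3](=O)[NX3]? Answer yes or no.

The pattern [CX3](=O)[NX3] describes a carbonyl carbon bonded to a trivalent nitrogen — an amide.
The molecule carries a primary amide (-C(=O)NH2), whose atoms satisfy every constraint of the query, so the pattern matches.

Yes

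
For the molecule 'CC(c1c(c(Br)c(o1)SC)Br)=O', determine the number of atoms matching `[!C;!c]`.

The query [!C;!c] means: neither aliphatic nor aromatic carbon — same as [!#6].
Check the 12 heavy atoms by environment: 1× o (aromatic) → match; 4× c (aromatic) → no; 2× Br → match; 1× S → match; 3× C → no; 1× O → match.
Summing the matching environments: 1 + 2 + 1 + 1 = 5 matching atoms.

5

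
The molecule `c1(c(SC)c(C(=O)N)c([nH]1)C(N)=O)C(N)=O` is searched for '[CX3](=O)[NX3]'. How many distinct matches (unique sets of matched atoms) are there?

[CX3](=O)[NX3] is the SMARTS for an amide: a carbonyl carbon bonded to a trivalent nitrogen.
The molecule carries 3 separate instances of a primary amide (-C(=O)NH2) meeting every constraint; each maps to a distinct set of atoms, giving 3 matches.

3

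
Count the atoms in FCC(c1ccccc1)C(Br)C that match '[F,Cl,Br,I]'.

Check the 12 heavy atoms by environment: 4× C → no; 1× Br → match; 1× F → match; 6× c (aromatic) → no.
Summing the matching environments: 1 + 1 = 2 matching atoms.

2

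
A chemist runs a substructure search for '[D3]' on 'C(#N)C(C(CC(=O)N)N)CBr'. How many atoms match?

3

Check the 11 heavy atoms by environment: 3× C (D2) → no; 3× C (D3) → match; 3× N (D1) → no; 1× Br (D1) → no; 1× O (D1) → no.
That gives 3 matching atoms.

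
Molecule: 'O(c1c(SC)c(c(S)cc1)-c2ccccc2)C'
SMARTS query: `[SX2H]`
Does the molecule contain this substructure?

Yes

The pattern [SX2H] describes an aliphatic sulfur with two connections, one being H — a thiol.
The molecule carries a thiol (-SH), whose atoms satisfy every constraint of the query, so the pattern matches.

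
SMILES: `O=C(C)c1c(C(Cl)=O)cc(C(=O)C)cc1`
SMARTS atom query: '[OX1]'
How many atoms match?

The query [OX1] means: aliphatic oxygen with one total connection — typically a carbonyl =O or an oxide.
Check the 15 heavy atoms by environment: 6× c (aromatic, X3) → no; 3× C (X3) → no; 3× O (X1) → match; 1× Cl (X1) → no; 2× C (X4) → no.
That gives 3 matching atoms.

3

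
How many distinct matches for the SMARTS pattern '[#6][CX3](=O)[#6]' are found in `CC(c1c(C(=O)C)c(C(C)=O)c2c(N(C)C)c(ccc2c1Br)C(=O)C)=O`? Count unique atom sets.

4

[#6][CX3](=O)[#6] is the SMARTS for a ketone: a carbonyl carbon (no H) flanked by two carbons.
The molecule carries 4 separate instances of an acetyl/ketone group (-C(=O)CH3) meeting every constraint; each maps to a distinct set of atoms, giving 4 matches.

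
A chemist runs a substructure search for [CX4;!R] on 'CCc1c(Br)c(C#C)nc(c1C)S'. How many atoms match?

3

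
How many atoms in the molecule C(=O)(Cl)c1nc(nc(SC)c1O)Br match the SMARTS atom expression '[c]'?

4

The query [c] means: lowercase c matches aromatic carbon only.
Check the 13 heavy atoms by environment: 2× n (aromatic) → no; 4× c (aromatic) → match; 1× S → no; 2× C → no; 1× Br → no; 2× O → no; 1× Cl → no.
That gives 4 matching atoms.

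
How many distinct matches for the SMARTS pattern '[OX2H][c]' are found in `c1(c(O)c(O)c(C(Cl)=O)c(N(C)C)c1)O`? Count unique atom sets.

[OX2H][c] is the SMARTS for a phenol: a hydroxyl oxygen attached to an aromatic carbon.
The molecule carries 3 separate instances of a hydroxyl group (-OH) meeting every constraint; each maps to a distinct set of atoms, giving 3 matches.

3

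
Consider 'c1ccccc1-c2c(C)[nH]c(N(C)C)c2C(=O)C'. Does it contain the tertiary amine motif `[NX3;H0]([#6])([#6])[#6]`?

The pattern [NX3;H0]([#6])([#6])[#6] describes a trivalent nitrogen with no H, bonded to three carbons — a tertiary amine.
The molecule carries a dimethylamino group (-N(CH3)2), whose atoms satisfy every constraint of the query, so the pattern matches.

Yes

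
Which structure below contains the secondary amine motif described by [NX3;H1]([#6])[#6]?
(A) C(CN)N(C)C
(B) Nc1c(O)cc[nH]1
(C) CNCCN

C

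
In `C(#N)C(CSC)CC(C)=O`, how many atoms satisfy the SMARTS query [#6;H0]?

2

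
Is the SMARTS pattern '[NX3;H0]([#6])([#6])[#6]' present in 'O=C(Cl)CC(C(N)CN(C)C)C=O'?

Yes

The pattern [NX3;H0]([#6])([#6])[#6] describes a trivalent nitrogen with no H, bonded to three carbons — a tertiary amine.
The molecule carries a dimethylamino group (-N(CH3)2), whose atoms satisfy every constraint of the query, so the pattern matches.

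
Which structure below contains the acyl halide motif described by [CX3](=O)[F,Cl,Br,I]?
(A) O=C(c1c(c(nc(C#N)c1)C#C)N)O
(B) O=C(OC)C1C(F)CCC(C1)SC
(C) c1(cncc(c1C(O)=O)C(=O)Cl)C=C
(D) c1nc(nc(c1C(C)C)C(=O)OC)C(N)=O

C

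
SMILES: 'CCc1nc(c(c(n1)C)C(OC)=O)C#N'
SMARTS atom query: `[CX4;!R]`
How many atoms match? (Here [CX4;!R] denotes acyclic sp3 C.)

4

The query [CX4;!R] means: aliphatic carbon with four total connections, not in a ring.
Check the 15 heavy atoms by environment: 2× n (aromatic, X2, in 6-ring) → no; 4× c (aromatic, X3, in 6-ring) → no; 1× C (X2, acyclic) → no; 1× N (X1, acyclic) → no; 4× C (X4, acyclic) → match; 1× C (X3, acyclic) → no; 1× O (X1, acyclic) → no; 1× O (X2, acyclic) → no.
That gives 4 matching atoms.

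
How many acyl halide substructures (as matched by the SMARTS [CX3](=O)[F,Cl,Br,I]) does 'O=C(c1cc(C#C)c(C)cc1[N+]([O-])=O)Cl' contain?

[CX3](=O)[F,Cl,Br,I] is the SMARTS for an acyl halide: a carbonyl carbon bonded to a halogen.
Exactly one fragment in the molecule meets all constraints, giving 1 match.

1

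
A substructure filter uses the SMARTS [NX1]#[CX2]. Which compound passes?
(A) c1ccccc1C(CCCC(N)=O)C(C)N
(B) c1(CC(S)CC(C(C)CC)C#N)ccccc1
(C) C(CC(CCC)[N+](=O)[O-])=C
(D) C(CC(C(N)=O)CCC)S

B

[NX1]#[CX2] describes a nitrogen triple-bonded to a two-connected carbon (a nitrile).
(A) has a primary amino group (-NH2) but the nitrogen is NX3 (three connections), not NX1 triple-bonded.
(B) contains a nitrile (-C#N), which satisfies every atom and bond constraint.
(C) has a nitro group (-[N+](=O)[O-]) but there is no C#N triple bond.
(D) has a primary amide (-C(=O)NH2) but the nitrogen is NX3, not NX1.
So the answer is (B).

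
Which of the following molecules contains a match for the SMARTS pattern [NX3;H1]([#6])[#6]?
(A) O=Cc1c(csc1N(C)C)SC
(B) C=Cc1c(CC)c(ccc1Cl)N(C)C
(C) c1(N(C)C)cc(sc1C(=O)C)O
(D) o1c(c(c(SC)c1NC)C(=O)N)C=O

D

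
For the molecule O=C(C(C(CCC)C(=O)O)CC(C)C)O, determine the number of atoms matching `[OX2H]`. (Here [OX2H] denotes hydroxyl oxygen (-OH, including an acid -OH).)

The query [OX2H] means: aliphatic oxygen with two connections, one of which is H — an -OH oxygen.
Check the 15 heavy atoms by environment: 3× C (H2, X4) → no; 3× C (H1, X4) → no; 3× C (H3, X4) → no; 2× C (H0, X3) → no; 2× O (H0, X1) → no; 2× O (H1, X2) → match.
That gives 2 matching atoms.

2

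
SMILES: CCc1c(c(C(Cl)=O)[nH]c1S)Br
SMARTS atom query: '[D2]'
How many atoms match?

2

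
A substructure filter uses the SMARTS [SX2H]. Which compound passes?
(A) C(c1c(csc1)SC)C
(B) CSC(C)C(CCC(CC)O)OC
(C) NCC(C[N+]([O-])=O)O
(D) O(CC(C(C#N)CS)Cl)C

[SX2H] describes an aliphatic sulfur with two connections, one being H (a thiol).
(A) has a methylthio ether (-SCH3) but the sulfur has H0 (bonded to two carbons), not H1.
(B) has a hydroxyl group (-OH) but it is an -OH, not an -SH.
(C) has a hydroxyl group (-OH) but it is an -OH, not an -SH.
(D) contains a thiol (-SH), which satisfies every atom and bond constraint.
So the answer is (D).

D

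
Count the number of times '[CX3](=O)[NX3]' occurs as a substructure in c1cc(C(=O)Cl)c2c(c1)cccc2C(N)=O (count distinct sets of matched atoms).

1

[CX3](=O)[NX3] is the SMARTS for an amide: a carbonyl carbon bonded to a trivalent nitrogen.
Exactly one fragment in the molecule meets all constraints, giving 1 match.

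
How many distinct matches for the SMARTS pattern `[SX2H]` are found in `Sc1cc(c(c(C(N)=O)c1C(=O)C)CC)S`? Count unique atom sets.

2

[SX2H] is the SMARTS for a thiol: an aliphatic sulfur with two connections, one being H.
The molecule carries 2 separate instances of a thiol (-SH) meeting every constraint; each maps to a distinct set of atoms, giving 2 matches.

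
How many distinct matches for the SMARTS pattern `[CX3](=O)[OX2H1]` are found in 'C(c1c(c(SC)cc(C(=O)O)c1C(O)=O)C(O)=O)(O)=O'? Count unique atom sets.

4

[CX3](=O)[OX2H1] is the SMARTS for a carboxylic acid: an sp2 carbon double-bonded to O and single-bonded to an -OH oxygen.
The molecule carries 4 separate instances of a carboxylic acid group (-C(=O)OH) meeting every constraint; each maps to a distinct set of atoms, giving 4 matches.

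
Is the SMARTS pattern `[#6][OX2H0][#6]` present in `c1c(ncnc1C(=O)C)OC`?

Yes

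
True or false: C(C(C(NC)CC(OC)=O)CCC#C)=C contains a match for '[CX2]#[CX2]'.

True

The pattern [CX2]#[CX2] describes a carbon-carbon triple bond — an alkyne.
The molecule carries an ethynyl group (-C#CH), whose atoms satisfy every constraint of the query, so the pattern matches.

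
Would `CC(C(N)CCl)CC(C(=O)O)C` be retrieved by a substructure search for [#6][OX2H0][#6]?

The pattern [#6][OX2H0][#6] describes an aliphatic oxygen bridging two carbons with no H on the oxygen — an ether.
The closest candidate here is a carboxylic acid group (-C(=O)OH), but the -OH oxygen has H1; the =O is OX1, not OX2. No other fragment satisfies the full query, so there is no match.

No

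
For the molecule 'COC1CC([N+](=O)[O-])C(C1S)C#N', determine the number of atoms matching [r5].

The query [r5] means: r5 matches atoms in a five-membered ring.
Check the 13 heavy atoms by environment: 5× C (in 5-ring) → match; 2× C (acyclic) → no; 1× N (acyclic) → no; 1× S (acyclic) → no; 2× O (acyclic) → no; 1× N (charge +1, acyclic) → no; 1× O (charge -1, acyclic) → no.
That gives 5 matching atoms.

5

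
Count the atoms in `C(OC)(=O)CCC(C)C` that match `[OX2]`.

The query [OX2] means: aliphatic oxygen with two total connections — ether, hydroxyl, or ester single-bond O.
Check the 9 heavy atoms by environment: 6× C (X4) → no; 1× C (X3) → no; 1× O (X1) → no; 1× O (X2) → match.
That gives 1 matching atom.

1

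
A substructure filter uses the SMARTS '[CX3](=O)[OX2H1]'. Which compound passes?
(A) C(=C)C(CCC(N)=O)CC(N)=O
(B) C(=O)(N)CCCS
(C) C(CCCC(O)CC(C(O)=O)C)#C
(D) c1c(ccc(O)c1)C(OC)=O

[CX3](=O)[OX2H1] describes an sp2 carbon double-bonded to O and single-bonded to an -OH oxygen (a carboxylic acid).
(A) has a primary amide (-C(=O)NH2) but the carbonyl is bonded to N, not to an -OH oxygen.
(B) has a primary amide (-C(=O)NH2) but the carbonyl is bonded to N, not to an -OH oxygen.
(C) contains a carboxylic acid group (-C(=O)OH), which satisfies every atom and bond constraint.
(D) has a methyl-ester group (-C(=O)OCH3) but the singly-bonded O has no H (OX2H0, not OX2H1).
So the answer is (C).

C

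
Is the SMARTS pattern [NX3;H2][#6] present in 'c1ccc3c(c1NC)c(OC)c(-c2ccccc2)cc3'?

No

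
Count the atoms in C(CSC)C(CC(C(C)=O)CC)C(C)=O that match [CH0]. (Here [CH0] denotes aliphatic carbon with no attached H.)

The query [CH0] means: aliphatic carbon with no attached hydrogen.
Check the 15 heavy atoms by environment: 4× C (H3) → no; 4× C (H2) → no; 2× C (H1) → no; 2× C (H0) → match; 2× O (H0) → no; 1× S (H0) → no.
That gives 2 matching atoms.

2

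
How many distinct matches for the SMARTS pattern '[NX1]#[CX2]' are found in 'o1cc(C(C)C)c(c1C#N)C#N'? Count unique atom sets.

[NX1]#[CX2] is the SMARTS for a nitrile: a nitrogen triple-bonded to a two-connected carbon.
The molecule carries 2 separate instances of a nitrile (-C#N) meeting every constraint; each maps to a distinct set of atoms, giving 2 matches.

2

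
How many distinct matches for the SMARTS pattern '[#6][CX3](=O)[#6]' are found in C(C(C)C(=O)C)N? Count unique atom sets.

[#6][CX3](=O)[#6] is the SMARTS for a ketone: a carbonyl carbon (no H) flanked by two carbons.
Exactly one fragment in the molecule meets all constraints, giving 1 match.

1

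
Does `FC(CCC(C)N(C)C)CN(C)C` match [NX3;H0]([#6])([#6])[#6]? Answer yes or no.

The pattern [NX3;H0]([#6])([#6])[#6] describes a trivalent nitrogen with no H, bonded to three carbons — a tertiary amine.
The molecule carries a dimethylamino group (-N(CH3)2), whose atoms satisfy every constraint of the query, so the pattern matches.

Yes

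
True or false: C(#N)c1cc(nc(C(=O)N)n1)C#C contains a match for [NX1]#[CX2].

True

The pattern [NX1]#[CX2] describes a nitrogen triple-bonded to a two-connected carbon — a nitrile.
The molecule carries a nitrile (-C#N), whose atoms satisfy every constraint of the query, so the pattern matches.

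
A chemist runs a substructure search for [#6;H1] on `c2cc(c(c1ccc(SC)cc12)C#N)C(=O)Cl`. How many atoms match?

5

Check the 17 heavy atoms by environment: 5× c (aromatic, H0) → no; 5× c (aromatic, H1) → match; 2× C (H0) → no; 1× O (H0) → no; 1× Cl (H0) → no; 1× N (H0) → no; 1× S (H0) → no; 1× C (H3) → no.
That gives 5 matching atoms.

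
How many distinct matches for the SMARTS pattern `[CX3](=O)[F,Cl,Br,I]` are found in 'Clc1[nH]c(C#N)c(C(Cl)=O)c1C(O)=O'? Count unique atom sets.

[CX3](=O)[F,Cl,Br,I] is the SMARTS for an acyl halide: a carbonyl carbon bonded to a halogen.
Exactly one fragment in the molecule meets all constraints, giving 1 match.

1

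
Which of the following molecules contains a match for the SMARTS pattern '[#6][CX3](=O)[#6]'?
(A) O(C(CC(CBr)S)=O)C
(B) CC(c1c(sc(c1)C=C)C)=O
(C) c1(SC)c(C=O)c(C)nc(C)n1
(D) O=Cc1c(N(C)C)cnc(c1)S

B

[#6][CX3](=O)[#6] describes a carbonyl carbon (no H) flanked by two carbons (a ketone).
(A) has a methyl-ester group (-C(=O)OCH3) but one neighbour of the carbonyl carbon is O, not C.
(B) contains an acetyl/ketone group (-C(=O)CH3), which satisfies every atom and bond constraint.
(C) has an aldehyde (-CHO) but the carbonyl carbon has H1, so it is not flanked by two carbons.
(D) has an aldehyde (-CHO) but the carbonyl carbon has H1, so it is not flanked by two carbons.
So the answer is (B).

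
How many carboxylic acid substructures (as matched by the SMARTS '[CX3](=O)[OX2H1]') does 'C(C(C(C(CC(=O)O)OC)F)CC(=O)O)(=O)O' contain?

3

[CX3](=O)[OX2H1] is the SMARTS for a carboxylic acid: an sp2 carbon double-bonded to O and single-bonded to an -OH oxygen.
The molecule carries 3 separate instances of a carboxylic acid group (-C(=O)OH) meeting every constraint; each maps to a distinct set of atoms, giving 3 matches.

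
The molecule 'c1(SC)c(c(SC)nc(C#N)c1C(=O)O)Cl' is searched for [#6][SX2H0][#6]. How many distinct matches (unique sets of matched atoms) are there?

[#6][SX2H0][#6] is the SMARTS for a thioether: an aliphatic sulfur bridging two carbons with no H on the sulfur.
The molecule carries 2 separate instances of a methylthio ether (-SCH3) meeting every constraint; each maps to a distinct set of atoms, giving 2 matches.

2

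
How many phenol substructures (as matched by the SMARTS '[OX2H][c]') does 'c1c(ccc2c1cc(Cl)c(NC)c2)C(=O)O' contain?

0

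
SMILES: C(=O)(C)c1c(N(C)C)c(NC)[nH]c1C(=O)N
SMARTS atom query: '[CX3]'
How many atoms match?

The query [CX3] means: C with X3: aliphatic carbon with exactly 3 total connections.
Check the 16 heavy atoms by environment: 1× n (aromatic, X3) → no; 4× c (aromatic, X3) → no; 3× N (X3) → no; 4× C (X4) → no; 2× C (X3) → match; 2× O (X1) → no.
That gives 2 matching atoms.

2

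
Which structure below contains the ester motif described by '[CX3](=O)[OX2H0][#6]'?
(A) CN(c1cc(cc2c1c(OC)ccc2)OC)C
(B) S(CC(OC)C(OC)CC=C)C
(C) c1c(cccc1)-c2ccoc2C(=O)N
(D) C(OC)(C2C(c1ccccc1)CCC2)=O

D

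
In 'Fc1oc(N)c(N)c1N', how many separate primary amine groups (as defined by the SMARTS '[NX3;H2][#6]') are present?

3

[NX3;H2][#6] is the SMARTS for a primary amine: a trivalent nitrogen with two H attached to carbon.
The molecule carries 3 separate instances of a primary amino group (-NH2) meeting every constraint; each maps to a distinct set of atoms, giving 3 matches.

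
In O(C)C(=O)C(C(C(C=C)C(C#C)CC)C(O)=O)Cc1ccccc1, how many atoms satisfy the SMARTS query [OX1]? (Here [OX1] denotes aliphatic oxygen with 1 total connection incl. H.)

2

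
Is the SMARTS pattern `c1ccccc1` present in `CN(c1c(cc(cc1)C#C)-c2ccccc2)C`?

Yes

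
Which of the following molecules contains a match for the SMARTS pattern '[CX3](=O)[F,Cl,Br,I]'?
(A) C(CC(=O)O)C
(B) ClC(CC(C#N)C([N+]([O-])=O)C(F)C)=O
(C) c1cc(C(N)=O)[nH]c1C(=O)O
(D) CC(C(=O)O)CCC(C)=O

[CX3](=O)[F,Cl,Br,I] describes a carbonyl carbon bonded to a halogen (an acyl halide).
(A) has a carboxylic acid group (-C(=O)OH) but the carbonyl is bonded to -OH, not to a halogen.
(B) contains an acyl chloride (-C(=O)Cl), which satisfies every atom and bond constraint.
(C) has a carboxylic acid group (-C(=O)OH) but the carbonyl is bonded to -OH, not to a halogen.
(D) has a carboxylic acid group (-C(=O)OH) but the carbonyl is bonded to -OH, not to a halogen.
So the answer is (B).

B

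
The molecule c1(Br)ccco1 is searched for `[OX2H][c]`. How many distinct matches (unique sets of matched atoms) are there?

0

[OX2H][c] is the SMARTS for a phenol: a hydroxyl oxygen attached to an aromatic carbon.
No fragment in the molecule satisfies every constraint, giving 0 matches.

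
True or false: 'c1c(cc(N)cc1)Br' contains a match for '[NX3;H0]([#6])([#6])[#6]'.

False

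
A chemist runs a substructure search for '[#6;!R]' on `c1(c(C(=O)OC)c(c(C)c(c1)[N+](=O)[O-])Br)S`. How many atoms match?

3

Check the 16 heavy atoms by environment: 6× c (aromatic, in 6-ring) → no; 3× C (acyclic) → match; 1× N (charge +1, acyclic) → no; 1× O (charge -1, acyclic) → no; 3× O (acyclic) → no; 1× Br (acyclic) → no; 1× S (acyclic) → no.
That gives 3 matching atoms.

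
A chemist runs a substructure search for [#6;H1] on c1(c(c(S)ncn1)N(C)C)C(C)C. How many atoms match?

2

The query [#6;H1] means: any carbon bearing exactly one hydrogen.
Check the 13 heavy atoms by environment: 2× n (aromatic, H0) → no; 1× c (aromatic, H1) → match; 3× c (aromatic, H0) → no; 1× N (H0) → no; 4× C (H3) → no; 1× S (H1) → no; 1× C (H1) → match.
Summing the matching environments: 1 + 1 = 2 matching atoms.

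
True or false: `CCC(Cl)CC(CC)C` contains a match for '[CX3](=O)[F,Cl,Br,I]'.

False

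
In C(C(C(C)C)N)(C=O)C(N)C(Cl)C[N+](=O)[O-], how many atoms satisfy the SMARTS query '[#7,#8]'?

6

The query [#7,#8] means: nitrogen or oxygen (comma = OR).
Check the 16 heavy atoms by environment: 9× C → no; 2× O → match; 1× N (charge +1) → match; 1× O (charge -1) → match; 2× N → match; 1× Cl → no.
Summing the matching environments: 2 + 1 + 1 + 2 = 6 matching atoms.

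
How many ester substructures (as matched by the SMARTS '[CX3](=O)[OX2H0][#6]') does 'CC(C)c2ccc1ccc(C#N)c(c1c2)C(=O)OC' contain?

[CX3](=O)[OX2H0][#6] is the SMARTS for an ester: a carbonyl carbon bonded to an oxygen that is itself bonded to carbon (no H on that O).
Exactly one fragment in the molecule meets all constraints, giving 1 match.

1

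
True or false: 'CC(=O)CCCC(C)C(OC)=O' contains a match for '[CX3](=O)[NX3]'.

False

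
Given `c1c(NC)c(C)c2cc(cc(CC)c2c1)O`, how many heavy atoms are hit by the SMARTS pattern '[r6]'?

10

The query [r6] means: r6 matches atoms in a six-membered ring.
Check the 16 heavy atoms by environment: 10× c (aromatic, in 6-ring) → match; 1× O (acyclic) → no; 1× N (acyclic) → no; 4× C (acyclic) → no.
That gives 10 matching atoms.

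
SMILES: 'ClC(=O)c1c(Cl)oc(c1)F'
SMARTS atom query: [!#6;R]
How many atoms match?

1

The query [!#6;R] means: non-carbon atom that is part of a ring.
Check the 10 heavy atoms by environment: 1× o (aromatic, in 5-ring) → match; 4× c (aromatic, in 5-ring) → no; 1× F (acyclic) → no; 2× Cl (acyclic) → no; 1× C (acyclic) → no; 1× O (acyclic) → no.
That gives 1 matching atom.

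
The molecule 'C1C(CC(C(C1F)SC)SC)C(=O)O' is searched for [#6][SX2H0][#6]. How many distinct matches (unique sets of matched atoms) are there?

2

[#6][SX2H0][#6] is the SMARTS for a thioether: an aliphatic sulfur bridging two carbons with no H on the sulfur.
The molecule carries 2 separate instances of a methylthio ether (-SCH3) meeting every constraint; each maps to a distinct set of atoms, giving 2 matches.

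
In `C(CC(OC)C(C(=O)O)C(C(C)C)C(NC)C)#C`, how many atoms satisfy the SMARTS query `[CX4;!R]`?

Check the 18 heavy atoms by environment: 11× C (X4, acyclic) → match; 1× C (X3, acyclic) → no; 1× O (X1, acyclic) → no; 2× O (X2, acyclic) → no; 1× N (X3, acyclic) → no; 2× C (X2, acyclic) → no.
That gives 11 matching atoms.

11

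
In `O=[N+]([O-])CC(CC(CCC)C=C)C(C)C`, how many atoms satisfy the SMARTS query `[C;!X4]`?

The query [C;!X4] means: aliphatic carbon that does not have four total connections.
Check the 15 heavy atoms by environment: 10× C (X4) → no; 1× N (charge +1, X3) → no; 1× O (charge -1, X1) → no; 1× O (X1) → no; 2× C (X3) → match.
That gives 2 matching atoms.

2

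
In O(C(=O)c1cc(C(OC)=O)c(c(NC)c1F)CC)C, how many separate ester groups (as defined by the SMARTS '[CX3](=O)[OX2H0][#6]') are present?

[CX3](=O)[OX2H0][#6] is the SMARTS for an ester: a carbonyl carbon bonded to an oxygen that is itself bonded to carbon (no H on that O).
The molecule carries 2 separate instances of a methyl-ester group (-C(=O)OCH3) meeting every constraint; each maps to a distinct set of atoms, giving 2 matches.

2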